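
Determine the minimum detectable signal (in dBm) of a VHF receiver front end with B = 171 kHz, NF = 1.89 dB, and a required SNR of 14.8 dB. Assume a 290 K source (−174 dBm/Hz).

−105.0 dBm

Sensitivity = −174 + 10 log₁₀(B) + NF + SNR_min
= −174 + 52.33 + 1.89 + 14.8
= −104.98 dBm → −105.0 dBm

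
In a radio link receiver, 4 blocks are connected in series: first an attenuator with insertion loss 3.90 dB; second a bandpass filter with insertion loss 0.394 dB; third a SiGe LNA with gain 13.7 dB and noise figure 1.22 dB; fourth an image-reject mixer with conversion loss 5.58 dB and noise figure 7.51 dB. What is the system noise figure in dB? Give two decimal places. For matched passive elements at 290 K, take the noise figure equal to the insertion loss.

Convert to linear (a loss of L dB is a gain of −L dB): F_i = 10^(NF_i/10), G_i = 10^(G_i,dB/10)
  Stage 1: F_1 = 10^(3.90/10) = 2.455, G_1 = 10^(−3.90/10) = 0.4074
  Stage 2: F_2 = 10^(0.394/10) = 1.095, G_2 = 10^(−0.394/10) = 0.9133
  Stage 3: F_3 = 10^(1.22/10) = 1.324, G_3 = 10^(13.7/10) = 23.44
  Stage 4: F_4 = 10^(7.51/10) = 5.636, G_4 = 10^(−5.58/10) = 0.2767
Friis cascade:
  F = 2.455 + (1.095 − 1)/0.4074 + (1.324 − 1)/0.3720 + (5.636 − 1)/8.722 = 4.091
NF = 10 log₁₀(4.091) = 6.12 dB

6.12 dB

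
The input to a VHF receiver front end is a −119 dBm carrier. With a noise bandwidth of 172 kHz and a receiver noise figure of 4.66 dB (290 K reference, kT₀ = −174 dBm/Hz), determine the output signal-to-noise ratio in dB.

−2.0 dB

Noise floor: N = −174 + 10 log₁₀(B) + NF
10 log₁₀(1.72×10⁵) = 52.36 dB
N = −174 + 52.36 + 4.66 = −116.98 dBm
SNR = P_sig − N = −119 − (−116.98) = −2.02 dB → −2.0 dB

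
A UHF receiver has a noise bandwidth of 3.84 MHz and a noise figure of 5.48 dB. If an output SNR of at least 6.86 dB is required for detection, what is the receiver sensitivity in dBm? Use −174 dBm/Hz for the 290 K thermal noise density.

Sensitivity = −174 + 10 log₁₀(B) + NF + SNR_min
= −174 + 65.84 + 5.48 + 6.86
= −95.82 dBm → −95.8 dBm

−95.8 dBm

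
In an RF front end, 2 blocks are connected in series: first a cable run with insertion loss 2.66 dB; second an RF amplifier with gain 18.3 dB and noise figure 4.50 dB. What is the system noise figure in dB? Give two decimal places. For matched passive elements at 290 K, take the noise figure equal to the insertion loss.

7.16 dB

Convert to linear (a loss of L dB is a gain of −L dB): F_i = 10^(NF_i/10), G_i = 10^(G_i,dB/10)
  Stage 1: F_1 = 10^(2.66/10) = 1.845, G_1 = 10^(−2.66/10) = 0.5420
  Stage 2: F_2 = 10^(4.50/10) = 2.818, G_2 = 10^(18.3/10) = 67.61
Friis cascade:
  F = 1.845 + (2.818 − 1)/0.5420 = 5.200
NF = 10 log₁₀(5.200) = 7.16 dB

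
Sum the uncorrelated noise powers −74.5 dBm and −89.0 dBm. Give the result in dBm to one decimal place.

Convert to linear, add, convert back:
P₁ = 3.55×10⁻¹¹ W, P₂ = 1.26×10⁻¹² W
P_tot = 3.67×10⁻¹¹ W → 10 log₁₀(P_tot / 10⁻³) = −74.3 dBm

−74.3 dBm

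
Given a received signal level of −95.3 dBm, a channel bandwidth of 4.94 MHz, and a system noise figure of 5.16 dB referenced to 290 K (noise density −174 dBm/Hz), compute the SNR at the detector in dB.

Noise floor: N = −174 + 10 log₁₀(B) + NF
10 log₁₀(4.94×10⁶) = 66.94 dB
N = −174 + 66.94 + 5.16 = −101.90 dBm
SNR = P_sig − N = −95.3 − (−101.90) = 6.60 dB → 6.6 dB

6.6 dB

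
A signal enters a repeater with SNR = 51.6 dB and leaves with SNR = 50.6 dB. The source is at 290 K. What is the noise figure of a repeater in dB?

NF (dB) = SNR_in(dB) − SNR_out(dB) when the source is at T₀
NF = 51.6 − 50.6 = 1.0 dB

1.0 dB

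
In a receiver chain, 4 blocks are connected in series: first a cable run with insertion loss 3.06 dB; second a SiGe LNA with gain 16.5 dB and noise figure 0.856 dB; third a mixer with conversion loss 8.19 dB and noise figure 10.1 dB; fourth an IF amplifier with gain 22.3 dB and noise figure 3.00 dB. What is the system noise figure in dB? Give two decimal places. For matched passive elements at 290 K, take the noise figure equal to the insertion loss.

Convert to linear (a loss of L dB is a gain of −L dB): F_i = 10^(NF_i/10), G_i = 10^(G_i,dB/10)
  Stage 1: F_1 = 10^(3.06/10) = 2.023, G_1 = 10^(−3.06/10) = 0.4943
  Stage 2: F_2 = 10^(0.856/10) = 1.218, G_2 = 10^(16.5/10) = 44.67
  Stage 3: F_3 = 10^(10.1/10) = 10.23, G_3 = 10^(−8.19/10) = 0.1517
  Stage 4: F_4 = 10^(3.00/10) = 1.995, G_4 = 10^(22.3/10) = 169.8
Friis cascade:
  F = 2.023 + (1.218 − 1)/0.4943 + (10.23 − 1)/22.08 + (1.995 − 1)/3.350 = 3.179
NF = 10 log₁₀(3.179) = 5.02 dB

5.02 dB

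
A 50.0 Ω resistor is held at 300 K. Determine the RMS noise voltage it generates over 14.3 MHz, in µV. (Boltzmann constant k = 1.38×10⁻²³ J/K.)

V_n = √(4kTRB)
4kTRB = 4 × 1.38×10⁻²³ × 300 × 5.00×10¹ × 1.43×10⁷ = 1.18×10⁻¹¹ V²
V_n = √(1.18×10⁻¹¹) = 3.44×10⁻⁶ V = 3.44 µV

3.44 µV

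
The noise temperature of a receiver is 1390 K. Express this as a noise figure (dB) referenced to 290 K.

F = 1 + T_e/T₀ = 1 + 1390/290 = 5.7931
NF = 10 log₁₀(5.7931) = 7.63 dB

7.63 dB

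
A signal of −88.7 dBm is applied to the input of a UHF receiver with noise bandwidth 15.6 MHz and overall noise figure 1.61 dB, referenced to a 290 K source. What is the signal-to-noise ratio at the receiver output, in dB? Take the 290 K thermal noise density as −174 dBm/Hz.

Noise floor: N = −174 + 10 log₁₀(B) + NF
10 log₁₀(1.56×10⁷) = 71.93 dB
N = −174 + 71.93 + 1.61 = −100.46 dBm
SNR = P_sig − N = −88.7 − (−100.46) = 11.76 dB → 11.8 dB

11.8 dB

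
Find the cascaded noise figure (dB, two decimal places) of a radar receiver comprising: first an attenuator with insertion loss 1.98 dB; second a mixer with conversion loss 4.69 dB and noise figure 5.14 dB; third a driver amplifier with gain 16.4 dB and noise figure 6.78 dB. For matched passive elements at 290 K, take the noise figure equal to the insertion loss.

13.55 dB

Convert to linear (a loss of L dB is a gain of −L dB): F_i = 10^(NF_i/10), G_i = 10^(G_i,dB/10)
  Stage 1: F_1 = 10^(1.98/10) = 1.578, G_1 = 10^(−1.98/10) = 0.6339
  Stage 2: F_2 = 10^(5.14/10) = 3.266, G_2 = 10^(−4.69/10) = 0.3396
  Stage 3: F_3 = 10^(6.78/10) = 4.764, G_3 = 10^(16.4/10) = 43.65
Friis cascade:
  F = 1.578 + (3.266 − 1)/0.6339 + (4.764 − 1)/0.2153 = 22.64
NF = 10 log₁₀(22.64) = 13.55 dB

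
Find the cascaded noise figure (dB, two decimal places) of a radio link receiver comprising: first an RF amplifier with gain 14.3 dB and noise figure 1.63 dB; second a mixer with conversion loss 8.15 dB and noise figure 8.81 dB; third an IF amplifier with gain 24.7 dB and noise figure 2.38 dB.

Convert to linear (a loss of L dB is a gain of −L dB): F_i = 10^(NF_i/10), G_i = 10^(G_i,dB/10)
  Stage 1: F_1 = 10^(1.63/10) = 1.455, G_1 = 10^(14.3/10) = 26.92
  Stage 2: F_2 = 10^(8.81/10) = 7.603, G_2 = 10^(−8.15/10) = 0.1531
  Stage 3: F_3 = 10^(2.38/10) = 1.730, G_3 = 10^(24.7/10) = 295.1
Friis cascade:
  F = 1.455 + (7.603 − 1)/26.92 + (1.730 − 1)/4.121 = 1.878
NF = 10 log₁₀(1.878) = 2.74 dB

2.74 dB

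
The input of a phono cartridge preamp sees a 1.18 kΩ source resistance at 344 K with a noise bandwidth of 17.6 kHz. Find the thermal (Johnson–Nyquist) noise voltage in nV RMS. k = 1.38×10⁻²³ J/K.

V_n = √(4kTRB)
4kTRB = 4 × 1.38×10⁻²³ × 344 × 1.18×10³ × 1.76×10⁴ = 3.94×10⁻¹³ V²
V_n = √(3.94×10⁻¹³) = 6.28×10⁻⁷ V = 628 nV

628 nV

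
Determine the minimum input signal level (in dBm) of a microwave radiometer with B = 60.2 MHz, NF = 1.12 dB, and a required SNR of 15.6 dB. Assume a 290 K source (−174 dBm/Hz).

Sensitivity = −174 + 10 log₁₀(B) + NF + SNR_min
= −174 + 77.8 + 1.12 + 15.6
= −79.48 dBm → −79.5 dBm

−79.5 dBm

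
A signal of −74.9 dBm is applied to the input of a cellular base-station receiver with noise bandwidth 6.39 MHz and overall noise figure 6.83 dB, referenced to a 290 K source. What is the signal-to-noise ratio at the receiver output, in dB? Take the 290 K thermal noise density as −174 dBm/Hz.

Noise floor: N = −174 + 10 log₁₀(B) + NF
10 log₁₀(6.39×10⁶) = 68.06 dB
N = −174 + 68.06 + 6.83 = −99.11 dBm
SNR = P_sig − N = −74.9 − (−99.11) = 24.21 dB → 24.2 dB

24.2 dB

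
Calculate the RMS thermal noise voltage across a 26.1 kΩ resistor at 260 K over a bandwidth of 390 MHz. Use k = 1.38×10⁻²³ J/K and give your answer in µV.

V_n = √(4kTRB)
4kTRB = 4 × 1.38×10⁻²³ × 260 × 2.61×10⁴ × 3.90×10⁸ = 1.46×10⁻⁷ V²
V_n = √(1.46×10⁻⁷) = 3.82×10⁻⁴ V = 382 µV

382 µV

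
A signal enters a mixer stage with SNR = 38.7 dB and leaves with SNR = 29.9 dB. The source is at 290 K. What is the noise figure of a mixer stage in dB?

8.8 dB

NF (dB) = SNR_in(dB) − SNR_out(dB) when the source is at T₀
NF = 38.7 − 29.9 = 8.8 dB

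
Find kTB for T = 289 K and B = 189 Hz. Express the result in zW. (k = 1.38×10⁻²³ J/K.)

754 zW

P_n = kTB = 1.38×10⁻²³ × 289 × 1.89×10² = 7.54×10⁻¹⁹ W = 754 zW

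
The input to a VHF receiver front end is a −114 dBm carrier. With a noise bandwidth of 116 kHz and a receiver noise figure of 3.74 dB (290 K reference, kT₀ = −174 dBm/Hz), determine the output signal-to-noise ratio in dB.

5.6 dB

Noise floor: N = −174 + 10 log₁₀(B) + NF
10 log₁₀(1.16×10⁵) = 50.64 dB
N = −174 + 50.64 + 3.74 = −119.62 dBm
SNR = P_sig − N = −114 − (−119.62) = 5.62 dB → 5.6 dB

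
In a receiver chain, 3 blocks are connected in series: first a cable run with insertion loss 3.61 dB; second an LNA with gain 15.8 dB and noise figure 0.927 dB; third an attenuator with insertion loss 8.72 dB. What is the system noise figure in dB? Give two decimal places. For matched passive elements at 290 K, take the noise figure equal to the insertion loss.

5.09 dB

Convert to linear (a loss of L dB is a gain of −L dB): F_i = 10^(NF_i/10), G_i = 10^(G_i,dB/10)
  Stage 1: F_1 = 10^(3.61/10) = 2.296, G_1 = 10^(−3.61/10) = 0.4355
  Stage 2: F_2 = 10^(0.927/10) = 1.238, G_2 = 10^(15.8/10) = 38.02
  Stage 3: F_3 = 10^(8.72/10) = 7.447, G_3 = 10^(−8.72/10) = 0.1343
Friis cascade:
  F = 2.296 + (1.238 − 1)/0.4355 + (7.447 − 1)/16.56 = 3.232
NF = 10 log₁₀(3.232) = 5.09 dB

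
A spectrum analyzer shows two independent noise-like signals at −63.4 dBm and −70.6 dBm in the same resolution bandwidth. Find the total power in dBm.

Convert to linear, add, convert back:
P₁ = 4.57×10⁻¹⁰ W, P₂ = 8.71×10⁻¹¹ W
P_tot = 5.44×10⁻¹⁰ W → 10 log₁₀(P_tot / 10⁻³) = −62.6 dBm

−62.6 dBm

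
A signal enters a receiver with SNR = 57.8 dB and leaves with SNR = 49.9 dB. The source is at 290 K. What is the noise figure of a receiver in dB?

NF (dB) = SNR_in(dB) − SNR_out(dB) when the source is at T₀
NF = 57.8 − 49.9 = 7.9 dB

7.9 dB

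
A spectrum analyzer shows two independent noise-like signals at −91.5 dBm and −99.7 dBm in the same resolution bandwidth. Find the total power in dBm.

−90.9 dBm

Convert to linear, add, convert back:
P₁ = 7.08×10⁻¹³ W, P₂ = 1.07×10⁻¹³ W
P_tot = 8.15×10⁻¹³ W → 10 log₁₀(P_tot / 10⁻³) = −90.9 dBm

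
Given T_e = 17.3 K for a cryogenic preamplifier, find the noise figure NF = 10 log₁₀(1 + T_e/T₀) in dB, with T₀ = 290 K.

F = 1 + T_e/T₀ = 1 + 17.3/290 = 1.05966
NF = 10 log₁₀(1.05966) = 0.252 dB

0.252 dB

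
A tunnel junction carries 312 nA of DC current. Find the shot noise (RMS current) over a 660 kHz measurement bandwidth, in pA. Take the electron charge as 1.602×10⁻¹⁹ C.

I_n = √(2qI·B)
2qI·B = 2 × 1.602×10⁻¹⁹ × 3.12×10⁻⁷ × 6.60×10⁵ = 6.60×10⁻²⁰ A²
I_n = √(6.60×10⁻²⁰) = 2.57×10⁻¹⁰ A = 257 pA

257 pA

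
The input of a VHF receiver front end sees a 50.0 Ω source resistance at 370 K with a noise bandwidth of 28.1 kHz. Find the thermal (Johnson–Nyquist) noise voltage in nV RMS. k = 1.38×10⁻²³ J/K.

169 nV

V_n = √(4kTRB)
4kTRB = 4 × 1.38×10⁻²³ × 370 × 5.00×10¹ × 2.81×10⁴ = 2.87×10⁻¹⁴ V²
V_n = √(2.87×10⁻¹⁴) = 1.69×10⁻⁷ V = 169 nV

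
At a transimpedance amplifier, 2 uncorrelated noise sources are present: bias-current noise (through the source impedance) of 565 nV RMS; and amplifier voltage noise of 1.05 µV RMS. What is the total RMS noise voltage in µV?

1.19 µV

Uncorrelated sources add in power (mean-square): V_tot = √(ΣV_i²)
V_tot = √[(5.65×10⁻⁷)² + (1.05×10⁻⁶)²] = 1.19×10⁻⁶ V = 1.19 µV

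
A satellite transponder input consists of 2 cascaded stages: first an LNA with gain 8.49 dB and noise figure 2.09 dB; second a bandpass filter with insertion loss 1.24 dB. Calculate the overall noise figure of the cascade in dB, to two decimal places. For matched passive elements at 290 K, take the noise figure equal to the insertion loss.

2.21 dB

Convert to linear (a loss of L dB is a gain of −L dB): F_i = 10^(NF_i/10), G_i = 10^(G_i,dB/10)
  Stage 1: F_1 = 10^(2.09/10) = 1.618, G_1 = 10^(8.49/10) = 7.063
  Stage 2: F_2 = 10^(1.24/10) = 1.330, G_2 = 10^(−1.24/10) = 0.7516
Friis cascade:
  F = 1.618 + (1.330 − 1)/7.063 = 1.665
NF = 10 log₁₀(1.665) = 2.21 dB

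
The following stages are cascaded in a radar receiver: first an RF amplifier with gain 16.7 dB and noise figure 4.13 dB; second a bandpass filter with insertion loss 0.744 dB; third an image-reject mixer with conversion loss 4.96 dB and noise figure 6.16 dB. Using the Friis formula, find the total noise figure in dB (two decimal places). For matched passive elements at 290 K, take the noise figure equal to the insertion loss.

4.27 dB

Convert to linear (a loss of L dB is a gain of −L dB): F_i = 10^(NF_i/10), G_i = 10^(G_i,dB/10)
  Stage 1: F_1 = 10^(4.13/10) = 2.588, G_1 = 10^(16.7/10) = 46.77
  Stage 2: F_2 = 10^(0.744/10) = 1.187, G_2 = 10^(−0.744/10) = 0.8426
  Stage 3: F_3 = 10^(6.16/10) = 4.130, G_3 = 10^(−4.96/10) = 0.3192
Friis cascade:
  F = 2.588 + (1.187 − 1)/46.77 + (4.130 − 1)/39.41 = 2.672
NF = 10 log₁₀(2.672) = 4.27 dB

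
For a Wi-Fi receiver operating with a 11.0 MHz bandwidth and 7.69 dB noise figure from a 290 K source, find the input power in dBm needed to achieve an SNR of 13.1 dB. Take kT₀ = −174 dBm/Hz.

Sensitivity = −174 + 10 log₁₀(B) + NF + SNR_min
= −174 + 70.41 + 7.69 + 13.1
= −82.80 dBm → −82.8 dBm

−82.8 dBm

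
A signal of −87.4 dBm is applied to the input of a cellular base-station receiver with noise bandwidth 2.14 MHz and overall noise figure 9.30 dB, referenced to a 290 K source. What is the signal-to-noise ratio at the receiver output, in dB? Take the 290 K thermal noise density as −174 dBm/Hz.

14.0 dB

Noise floor: N = −174 + 10 log₁₀(B) + NF
10 log₁₀(2.14×10⁶) = 63.3 dB
N = −174 + 63.3 + 9.30 = −101.40 dBm
SNR = P_sig − N = −87.4 − (−101.40) = 14.00 dB → 14.0 dB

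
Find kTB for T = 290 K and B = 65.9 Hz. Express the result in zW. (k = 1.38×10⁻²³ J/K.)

P_n = kTB = 1.38×10⁻²³ × 290 × 6.59×10¹ = 2.64×10⁻¹⁹ W = 264 zW

264 zW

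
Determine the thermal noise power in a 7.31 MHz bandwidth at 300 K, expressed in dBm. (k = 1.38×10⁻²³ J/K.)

P_n = kTB = 1.38×10⁻²³ × 300 × 7.31×10⁶ = 3.03×10⁻¹⁴ W
In dBm: 10 log₁₀(3.03×10⁻¹⁴ / 10⁻³) = −105.2 dBm

−105.2 dBm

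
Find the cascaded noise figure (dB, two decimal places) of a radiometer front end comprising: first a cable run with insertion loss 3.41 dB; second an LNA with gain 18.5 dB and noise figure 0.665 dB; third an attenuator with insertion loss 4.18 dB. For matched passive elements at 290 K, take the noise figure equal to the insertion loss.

Convert to linear (a loss of L dB is a gain of −L dB): F_i = 10^(NF_i/10), G_i = 10^(G_i,dB/10)
  Stage 1: F_1 = 10^(3.41/10) = 2.193, G_1 = 10^(−3.41/10) = 0.4560
  Stage 2: F_2 = 10^(0.665/10) = 1.165, G_2 = 10^(18.5/10) = 70.79
  Stage 3: F_3 = 10^(4.18/10) = 2.618, G_3 = 10^(−4.18/10) = 0.3819
Friis cascade:
  F = 2.193 + (1.165 − 1)/0.4560 + (2.618 − 1)/32.28 = 2.606
NF = 10 log₁₀(2.606) = 4.16 dB

4.16 dB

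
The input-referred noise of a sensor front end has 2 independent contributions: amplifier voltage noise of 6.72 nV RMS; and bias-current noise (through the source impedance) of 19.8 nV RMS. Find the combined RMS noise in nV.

Uncorrelated sources add in power (mean-square): V_tot = √(ΣV_i²)
V_tot = √[(6.72×10⁻⁹)² + (1.98×10⁻⁸)²] = 2.09×10⁻⁸ V = 20.9 nV

20.9 nV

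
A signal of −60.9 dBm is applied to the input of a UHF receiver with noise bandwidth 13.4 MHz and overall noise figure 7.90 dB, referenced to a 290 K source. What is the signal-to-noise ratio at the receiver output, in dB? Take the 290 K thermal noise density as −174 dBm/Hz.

Noise floor: N = −174 + 10 log₁₀(B) + NF
10 log₁₀(1.34×10⁷) = 71.27 dB
N = −174 + 71.27 + 7.90 = −94.83 dBm
SNR = P_sig − N = −60.9 − (−94.83) = 33.93 dB → 33.9 dB

33.9 dB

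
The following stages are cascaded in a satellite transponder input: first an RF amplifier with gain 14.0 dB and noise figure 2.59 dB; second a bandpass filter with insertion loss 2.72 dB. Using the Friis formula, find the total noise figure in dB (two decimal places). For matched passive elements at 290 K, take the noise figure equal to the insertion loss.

Convert to linear (a loss of L dB is a gain of −L dB): F_i = 10^(NF_i/10), G_i = 10^(G_i,dB/10)
  Stage 1: F_1 = 10^(2.59/10) = 1.816, G_1 = 10^(14.0/10) = 25.12
  Stage 2: F_2 = 10^(2.72/10) = 1.871, G_2 = 10^(−2.72/10) = 0.5346
Friis cascade:
  F = 1.816 + (1.871 − 1)/25.12 = 1.850
NF = 10 log₁₀(1.850) = 2.67 dB

2.67 dB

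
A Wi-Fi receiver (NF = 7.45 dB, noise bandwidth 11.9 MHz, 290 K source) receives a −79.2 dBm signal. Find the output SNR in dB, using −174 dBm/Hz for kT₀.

16.6 dB

Noise floor: N = −174 + 10 log₁₀(B) + NF
10 log₁₀(1.19×10⁷) = 70.76 dB
N = −174 + 70.76 + 7.45 = −95.79 dBm
SNR = P_sig − N = −79.2 − (−95.79) = 16.59 dB → 16.6 dB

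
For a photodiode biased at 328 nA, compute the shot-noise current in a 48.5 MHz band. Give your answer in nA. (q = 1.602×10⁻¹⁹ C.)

2.26 nA

I_n = √(2qI·B)
2qI·B = 2 × 1.602×10⁻¹⁹ × 3.28×10⁻⁷ × 4.85×10⁷ = 5.10×10⁻¹⁸ A²
I_n = √(5.10×10⁻¹⁸) = 2.26×10⁻⁹ A = 2.26 nA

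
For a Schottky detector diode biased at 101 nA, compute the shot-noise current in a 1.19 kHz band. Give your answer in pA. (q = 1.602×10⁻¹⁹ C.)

6.21 pA

I_n = √(2qI·B)
2qI·B = 2 × 1.602×10⁻¹⁹ × 1.01×10⁻⁷ × 1.19×10³ = 3.85×10⁻²³ A²
I_n = √(3.85×10⁻²³) = 6.21×10⁻¹² A = 6.21 pA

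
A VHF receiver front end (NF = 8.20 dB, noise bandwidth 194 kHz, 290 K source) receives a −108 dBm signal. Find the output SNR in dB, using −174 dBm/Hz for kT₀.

Noise floor: N = −174 + 10 log₁₀(B) + NF
10 log₁₀(1.94×10⁵) = 52.88 dB
N = −174 + 52.88 + 8.20 = −112.92 dBm
SNR = P_sig − N = −108 − (−112.92) = 4.92 dB → 4.9 dB

4.9 dB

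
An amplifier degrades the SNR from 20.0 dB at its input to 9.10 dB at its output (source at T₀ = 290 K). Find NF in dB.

NF (dB) = SNR_in(dB) − SNR_out(dB) when the source is at T₀
NF = 20.0 − 9.10 = 10.90 dB

10.90 dB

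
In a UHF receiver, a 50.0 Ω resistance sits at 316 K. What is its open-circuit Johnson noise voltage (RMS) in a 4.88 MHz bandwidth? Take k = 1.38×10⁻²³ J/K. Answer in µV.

V_n = √(4kTRB)
4kTRB = 4 × 1.38×10⁻²³ × 316 × 5.00×10¹ × 4.88×10⁶ = 4.26×10⁻¹² V²
V_n = √(4.26×10⁻¹²) = 2.06×10⁻⁶ V = 2.06 µV

2.06 µV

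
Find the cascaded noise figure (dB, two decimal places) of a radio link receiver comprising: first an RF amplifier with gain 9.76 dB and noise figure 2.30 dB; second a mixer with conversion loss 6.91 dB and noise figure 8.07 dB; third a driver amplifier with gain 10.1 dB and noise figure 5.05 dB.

5.33 dB

Convert to linear (a loss of L dB is a gain of −L dB): F_i = 10^(NF_i/10), G_i = 10^(G_i,dB/10)
  Stage 1: F_1 = 10^(2.30/10) = 1.698, G_1 = 10^(9.76/10) = 9.462
  Stage 2: F_2 = 10^(8.07/10) = 6.412, G_2 = 10^(−6.91/10) = 0.2037
  Stage 3: F_3 = 10^(5.05/10) = 3.199, G_3 = 10^(10.1/10) = 10.23
Friis cascade:
  F = 1.698 + (6.412 − 1)/9.462 + (3.199 − 1)/1.928 = 3.411
NF = 10 log₁₀(3.411) = 5.33 dB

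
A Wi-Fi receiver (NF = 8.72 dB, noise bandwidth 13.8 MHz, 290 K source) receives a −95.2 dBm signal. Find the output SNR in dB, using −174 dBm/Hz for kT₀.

−1.3 dB

Noise floor: N = −174 + 10 log₁₀(B) + NF
10 log₁₀(1.38×10⁷) = 71.4 dB
N = −174 + 71.4 + 8.72 = −93.88 dBm
SNR = P_sig − N = −95.2 − (−93.88) = −1.32 dB → −1.3 dB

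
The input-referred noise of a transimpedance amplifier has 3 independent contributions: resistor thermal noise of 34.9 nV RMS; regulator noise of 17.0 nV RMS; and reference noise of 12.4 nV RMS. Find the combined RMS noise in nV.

40.8 nV

Uncorrelated sources add in power (mean-square): V_tot = √(ΣV_i²)
V_tot = √[(3.49×10⁻⁸)² + (1.70×10⁻⁸)² + (1.24×10⁻⁸)²] = 4.08×10⁻⁸ V = 40.8 nV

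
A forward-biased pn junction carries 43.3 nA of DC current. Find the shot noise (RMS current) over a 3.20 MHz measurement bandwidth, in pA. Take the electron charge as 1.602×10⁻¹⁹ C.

I_n = √(2qI·B)
2qI·B = 2 × 1.602×10⁻¹⁹ × 4.33×10⁻⁸ × 3.20×10⁶ = 4.44×10⁻²⁰ A²
I_n = √(4.44×10⁻²⁰) = 2.11×10⁻¹⁰ A = 211 pA

211 pA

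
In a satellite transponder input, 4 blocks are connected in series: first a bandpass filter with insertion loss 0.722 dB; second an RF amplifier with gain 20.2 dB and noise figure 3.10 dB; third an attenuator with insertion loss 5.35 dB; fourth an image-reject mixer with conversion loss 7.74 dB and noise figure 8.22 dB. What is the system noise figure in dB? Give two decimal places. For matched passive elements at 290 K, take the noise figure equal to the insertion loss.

4.24 dB

Convert to linear (a loss of L dB is a gain of −L dB): F_i = 10^(NF_i/10), G_i = 10^(G_i,dB/10)
  Stage 1: F_1 = 10^(0.722/10) = 1.181, G_1 = 10^(−0.722/10) = 0.8468
  Stage 2: F_2 = 10^(3.10/10) = 2.042, G_2 = 10^(20.2/10) = 104.7
  Stage 3: F_3 = 10^(5.35/10) = 3.428, G_3 = 10^(−5.35/10) = 0.2917
  Stage 4: F_4 = 10^(8.22/10) = 6.637, G_4 = 10^(−7.74/10) = 0.1683
Friis cascade:
  F = 1.181 + (2.042 − 1)/0.8468 + (3.428 − 1)/88.67 + (6.637 − 1)/25.87 = 2.656
NF = 10 log₁₀(2.656) = 4.24 dB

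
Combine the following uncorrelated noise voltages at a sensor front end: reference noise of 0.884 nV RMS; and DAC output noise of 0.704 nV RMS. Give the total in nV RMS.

1.13 nV

Uncorrelated sources add in power (mean-square): V_tot = √(ΣV_i²)
V_tot = √[(8.84×10⁻¹⁰)² + (7.04×10⁻¹⁰)²] = 1.13×10⁻⁹ V = 1.13 nV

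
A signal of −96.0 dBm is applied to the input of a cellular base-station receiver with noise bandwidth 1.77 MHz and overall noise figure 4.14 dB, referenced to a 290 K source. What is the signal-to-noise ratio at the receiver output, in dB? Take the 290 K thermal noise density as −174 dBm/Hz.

11.4 dB

Noise floor: N = −174 + 10 log₁₀(B) + NF
10 log₁₀(1.77×10⁶) = 62.48 dB
N = −174 + 62.48 + 4.14 = −107.38 dBm
SNR = P_sig − N = −96.0 − (−107.38) = 11.38 dB → 11.4 dB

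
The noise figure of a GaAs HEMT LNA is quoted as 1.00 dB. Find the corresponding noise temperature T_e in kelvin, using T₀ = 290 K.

75.1 K

F = 10^(1.00/10) = 1.25893
T_e = (F − 1)·T₀ = (1.25893 − 1) × 290 = 75.1 K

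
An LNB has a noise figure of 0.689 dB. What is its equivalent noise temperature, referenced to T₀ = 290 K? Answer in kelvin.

F = 10^(0.689/10) = 1.17193
T_e = (F − 1)·T₀ = (1.17193 − 1) × 290 = 49.9 K

49.9 K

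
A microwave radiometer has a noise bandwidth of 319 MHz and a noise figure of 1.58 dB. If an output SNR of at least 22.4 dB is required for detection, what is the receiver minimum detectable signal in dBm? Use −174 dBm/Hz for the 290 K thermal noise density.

−65.0 dBm

Sensitivity = −174 + 10 log₁₀(B) + NF + SNR_min
= −174 + 85.04 + 1.58 + 22.4
= −64.98 dBm → −65.0 dBm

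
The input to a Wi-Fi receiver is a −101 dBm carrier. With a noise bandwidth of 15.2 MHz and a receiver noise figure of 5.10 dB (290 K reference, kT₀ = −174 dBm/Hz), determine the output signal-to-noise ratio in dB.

Noise floor: N = −174 + 10 log₁₀(B) + NF
10 log₁₀(1.52×10⁷) = 71.82 dB
N = −174 + 71.82 + 5.10 = −97.08 dBm
SNR = P_sig − N = −101 − (−97.08) = −3.92 dB → −3.9 dB

−3.9 dB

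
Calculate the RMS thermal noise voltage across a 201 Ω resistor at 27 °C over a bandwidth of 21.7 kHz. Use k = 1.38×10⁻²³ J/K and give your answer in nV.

269 nV

T = 27 °C + 273.15 = 300.15 K
V_n = √(4kTRB)
4kTRB = 4 × 1.38×10⁻²³ × 300.15 × 2.01×10² × 2.17×10⁴ = 7.23×10⁻¹⁴ V²
V_n = √(7.23×10⁻¹⁴) = 2.69×10⁻⁷ V = 269 nV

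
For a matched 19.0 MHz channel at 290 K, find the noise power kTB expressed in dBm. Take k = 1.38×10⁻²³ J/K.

−101.2 dBm

P_n = kTB = 1.38×10⁻²³ × 290 × 1.90×10⁷ = 7.60×10⁻¹⁴ W
In dBm: 10 log₁₀(7.60×10⁻¹⁴ / 10⁻³) = −101.2 dBm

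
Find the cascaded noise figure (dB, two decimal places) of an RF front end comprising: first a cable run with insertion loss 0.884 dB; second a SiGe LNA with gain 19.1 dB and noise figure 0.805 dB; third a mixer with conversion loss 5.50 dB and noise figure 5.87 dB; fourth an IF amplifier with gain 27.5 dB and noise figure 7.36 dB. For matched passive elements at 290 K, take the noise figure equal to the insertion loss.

2.45 dB

Convert to linear (a loss of L dB is a gain of −L dB): F_i = 10^(NF_i/10), G_i = 10^(G_i,dB/10)
  Stage 1: F_1 = 10^(0.884/10) = 1.226, G_1 = 10^(−0.884/10) = 0.8158
  Stage 2: F_2 = 10^(0.805/10) = 1.204, G_2 = 10^(19.1/10) = 81.28
  Stage 3: F_3 = 10^(5.87/10) = 3.864, G_3 = 10^(−5.50/10) = 0.2818
  Stage 4: F_4 = 10^(7.36/10) = 5.445, G_4 = 10^(27.5/10) = 562.3
Friis cascade:
  F = 1.226 + (1.204 − 1)/0.8158 + (3.864 − 1)/66.31 + (5.445 − 1)/18.69 = 1.756
NF = 10 log₁₀(1.756) = 2.45 dB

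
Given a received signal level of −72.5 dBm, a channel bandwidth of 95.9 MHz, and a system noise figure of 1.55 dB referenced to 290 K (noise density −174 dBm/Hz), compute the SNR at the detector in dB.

20.1 dB

Noise floor: N = −174 + 10 log₁₀(B) + NF
10 log₁₀(9.59×10⁷) = 79.82 dB
N = −174 + 79.82 + 1.55 = −92.63 dBm
SNR = P_sig − N = −72.5 − (−92.63) = 20.13 dB → 20.1 dB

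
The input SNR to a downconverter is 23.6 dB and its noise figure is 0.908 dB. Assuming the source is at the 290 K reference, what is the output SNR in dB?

22.692 dB

By definition F = SNR_in/SNR_out, so in dB: SNR_out = SNR_in − NF
SNR_out = 23.6 − 0.908 = 22.692 dB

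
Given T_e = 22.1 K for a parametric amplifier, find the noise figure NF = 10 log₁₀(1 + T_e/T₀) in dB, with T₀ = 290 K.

0.319 dB

F = 1 + T_e/T₀ = 1 + 22.1/290 = 1.07621
NF = 10 log₁₀(1.07621) = 0.319 dB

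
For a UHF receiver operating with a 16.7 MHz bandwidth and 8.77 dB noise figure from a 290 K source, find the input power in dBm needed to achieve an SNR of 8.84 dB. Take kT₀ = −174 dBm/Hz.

Sensitivity = −174 + 10 log₁₀(B) + NF + SNR_min
= −174 + 72.23 + 8.77 + 8.84
= −84.16 dBm → −84.2 dBm

−84.2 dBm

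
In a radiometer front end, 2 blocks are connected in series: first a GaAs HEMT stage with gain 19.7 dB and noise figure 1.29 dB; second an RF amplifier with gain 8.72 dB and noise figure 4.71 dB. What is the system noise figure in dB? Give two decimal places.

1.36 dB

Convert to linear (a loss of L dB is a gain of −L dB): F_i = 10^(NF_i/10), G_i = 10^(G_i,dB/10)
  Stage 1: F_1 = 10^(1.29/10) = 1.346, G_1 = 10^(19.7/10) = 93.33
  Stage 2: F_2 = 10^(4.71/10) = 2.958, G_2 = 10^(8.72/10) = 7.447
Friis cascade:
  F = 1.346 + (2.958 − 1)/93.33 = 1.367
NF = 10 log₁₀(1.367) = 1.36 dB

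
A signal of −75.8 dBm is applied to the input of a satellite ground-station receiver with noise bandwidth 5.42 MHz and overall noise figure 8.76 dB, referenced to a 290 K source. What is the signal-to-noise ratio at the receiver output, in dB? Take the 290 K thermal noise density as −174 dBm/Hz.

22.1 dB

Noise floor: N = −174 + 10 log₁₀(B) + NF
10 log₁₀(5.42×10⁶) = 67.34 dB
N = −174 + 67.34 + 8.76 = −97.90 dBm
SNR = P_sig − N = −75.8 − (−97.90) = 22.10 dB → 22.1 dB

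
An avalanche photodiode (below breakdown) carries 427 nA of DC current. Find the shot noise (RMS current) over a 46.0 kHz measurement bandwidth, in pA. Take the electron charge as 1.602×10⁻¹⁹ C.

I_n = √(2qI·B)
2qI·B = 2 × 1.602×10⁻¹⁹ × 4.27×10⁻⁷ × 4.60×10⁴ = 6.29×10⁻²¹ A²
I_n = √(6.29×10⁻²¹) = 7.93×10⁻¹¹ A = 79.3 pA

79.3 pA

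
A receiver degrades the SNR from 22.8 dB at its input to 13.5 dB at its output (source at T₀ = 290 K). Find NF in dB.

9.3 dB

NF (dB) = SNR_in(dB) − SNR_out(dB) when the source is at T₀
NF = 22.8 − 13.5 = 9.3 dB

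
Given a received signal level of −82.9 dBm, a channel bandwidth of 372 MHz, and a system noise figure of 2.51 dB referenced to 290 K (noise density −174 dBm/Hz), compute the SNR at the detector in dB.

2.9 dB

Noise floor: N = −174 + 10 log₁₀(B) + NF
10 log₁₀(3.72×10⁸) = 85.71 dB
N = −174 + 85.71 + 2.51 = −85.78 dBm
SNR = P_sig − N = −82.9 − (−85.78) = 2.88 dB → 2.9 dB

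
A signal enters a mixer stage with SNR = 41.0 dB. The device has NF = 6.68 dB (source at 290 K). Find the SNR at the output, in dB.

By definition F = SNR_in/SNR_out, so in dB: SNR_out = SNR_in − NF
SNR_out = 41.0 − 6.68 = 34.32 dB

34.32 dB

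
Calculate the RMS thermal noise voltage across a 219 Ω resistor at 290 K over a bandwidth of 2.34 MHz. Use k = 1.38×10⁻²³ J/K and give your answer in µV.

2.86 µV

V_n = √(4kTRB)
4kTRB = 4 × 1.38×10⁻²³ × 290 × 2.19×10² × 2.34×10⁶ = 8.20×10⁻¹² V²
V_n = √(8.20×10⁻¹²) = 2.86×10⁻⁶ V = 2.86 µV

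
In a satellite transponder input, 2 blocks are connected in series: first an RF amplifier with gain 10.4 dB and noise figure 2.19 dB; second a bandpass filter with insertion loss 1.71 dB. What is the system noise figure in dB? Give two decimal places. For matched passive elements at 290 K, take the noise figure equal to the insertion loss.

Convert to linear (a loss of L dB is a gain of −L dB): F_i = 10^(NF_i/10), G_i = 10^(G_i,dB/10)
  Stage 1: F_1 = 10^(2.19/10) = 1.656, G_1 = 10^(10.4/10) = 10.96
  Stage 2: F_2 = 10^(1.71/10) = 1.483, G_2 = 10^(−1.71/10) = 0.6745
Friis cascade:
  F = 1.656 + (1.483 − 1)/10.96 = 1.700
NF = 10 log₁₀(1.700) = 2.30 dB

2.30 dB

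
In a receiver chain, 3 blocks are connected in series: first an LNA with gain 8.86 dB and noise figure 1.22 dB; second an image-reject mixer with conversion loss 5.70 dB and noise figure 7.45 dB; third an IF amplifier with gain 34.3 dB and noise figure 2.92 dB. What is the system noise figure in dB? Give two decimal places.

Convert to linear (a loss of L dB is a gain of −L dB): F_i = 10^(NF_i/10), G_i = 10^(G_i,dB/10)
  Stage 1: F_1 = 10^(1.22/10) = 1.324, G_1 = 10^(8.86/10) = 7.691
  Stage 2: F_2 = 10^(7.45/10) = 5.559, G_2 = 10^(−5.70/10) = 0.2692
  Stage 3: F_3 = 10^(2.92/10) = 1.959, G_3 = 10^(34.3/10) = 2692
Friis cascade:
  F = 1.324 + (5.559 − 1)/7.691 + (1.959 − 1)/2.070 = 2.380
NF = 10 log₁₀(2.380) = 3.77 dB

3.77 dB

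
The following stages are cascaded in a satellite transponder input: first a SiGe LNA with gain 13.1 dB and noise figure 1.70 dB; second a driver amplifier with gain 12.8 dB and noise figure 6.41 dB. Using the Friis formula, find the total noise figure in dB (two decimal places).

Convert to linear (a loss of L dB is a gain of −L dB): F_i = 10^(NF_i/10), G_i = 10^(G_i,dB/10)
  Stage 1: F_1 = 10^(1.70/10) = 1.479, G_1 = 10^(13.1/10) = 20.42
  Stage 2: F_2 = 10^(6.41/10) = 4.375, G_2 = 10^(12.8/10) = 19.05
Friis cascade:
  F = 1.479 + (4.375 − 1)/20.42 = 1.644
NF = 10 log₁₀(1.644) = 2.16 dB

2.16 dB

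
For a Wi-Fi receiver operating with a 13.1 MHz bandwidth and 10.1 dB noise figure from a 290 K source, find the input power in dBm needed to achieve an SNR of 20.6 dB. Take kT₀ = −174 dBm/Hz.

Sensitivity = −174 + 10 log₁₀(B) + NF + SNR_min
= −174 + 71.17 + 10.1 + 20.6
= −72.13 dBm → −72.1 dBm

−72.1 dBm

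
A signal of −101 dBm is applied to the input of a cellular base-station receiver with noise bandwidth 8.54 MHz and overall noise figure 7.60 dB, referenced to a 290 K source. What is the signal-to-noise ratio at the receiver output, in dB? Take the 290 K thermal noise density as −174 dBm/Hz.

Noise floor: N = −174 + 10 log₁₀(B) + NF
10 log₁₀(8.54×10⁶) = 69.31 dB
N = −174 + 69.31 + 7.60 = −97.09 dBm
SNR = P_sig − N = −101 − (−97.09) = −3.91 dB → −3.9 dB

−3.9 dB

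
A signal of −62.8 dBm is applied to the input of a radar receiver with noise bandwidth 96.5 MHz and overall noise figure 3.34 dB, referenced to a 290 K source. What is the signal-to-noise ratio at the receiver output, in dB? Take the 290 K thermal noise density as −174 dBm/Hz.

28.0 dB

Noise floor: N = −174 + 10 log₁₀(B) + NF
10 log₁₀(9.65×10⁷) = 79.85 dB
N = −174 + 79.85 + 3.34 = −90.81 dBm
SNR = P_sig − N = −62.8 − (−90.81) = 28.01 dB → 28.0 dB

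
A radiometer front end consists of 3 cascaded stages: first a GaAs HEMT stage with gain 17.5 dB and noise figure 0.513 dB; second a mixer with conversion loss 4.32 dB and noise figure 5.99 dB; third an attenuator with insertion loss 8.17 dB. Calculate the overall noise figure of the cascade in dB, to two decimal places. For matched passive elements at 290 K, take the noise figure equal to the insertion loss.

Convert to linear (a loss of L dB is a gain of −L dB): F_i = 10^(NF_i/10), G_i = 10^(G_i,dB/10)
  Stage 1: F_1 = 10^(0.513/10) = 1.125, G_1 = 10^(17.5/10) = 56.23
  Stage 2: F_2 = 10^(5.99/10) = 3.972, G_2 = 10^(−4.32/10) = 0.3698
  Stage 3: F_3 = 10^(8.17/10) = 6.561, G_3 = 10^(−8.17/10) = 0.1524
Friis cascade:
  F = 1.125 + (3.972 − 1)/56.23 + (6.561 − 1)/20.80 = 1.446
NF = 10 log₁₀(1.446) = 1.60 dB

1.60 dB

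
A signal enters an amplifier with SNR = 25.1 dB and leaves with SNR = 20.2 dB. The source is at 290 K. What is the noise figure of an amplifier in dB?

4.9 dB

NF (dB) = SNR_in(dB) − SNR_out(dB) when the source is at T₀
NF = 25.1 − 20.2 = 4.9 dB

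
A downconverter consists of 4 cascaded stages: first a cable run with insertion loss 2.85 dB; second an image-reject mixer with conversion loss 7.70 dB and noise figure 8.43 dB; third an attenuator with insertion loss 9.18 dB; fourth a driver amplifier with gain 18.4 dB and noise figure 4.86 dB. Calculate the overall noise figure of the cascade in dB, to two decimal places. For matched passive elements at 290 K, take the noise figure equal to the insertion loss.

Convert to linear (a loss of L dB is a gain of −L dB): F_i = 10^(NF_i/10), G_i = 10^(G_i,dB/10)
  Stage 1: F_1 = 10^(2.85/10) = 1.928, G_1 = 10^(−2.85/10) = 0.5188
  Stage 2: F_2 = 10^(8.43/10) = 6.966, G_2 = 10^(−7.70/10) = 0.1698
  Stage 3: F_3 = 10^(9.18/10) = 8.279, G_3 = 10^(−9.18/10) = 0.1208
  Stage 4: F_4 = 10^(4.86/10) = 3.062, G_4 = 10^(18.4/10) = 69.18
Friis cascade:
  F = 1.928 + (6.966 − 1)/0.5188 + (8.279 − 1)/0.08810 + (3.062 − 1)/0.01064 = 289.8
NF = 10 log₁₀(289.8) = 24.62 dB

24.62 dB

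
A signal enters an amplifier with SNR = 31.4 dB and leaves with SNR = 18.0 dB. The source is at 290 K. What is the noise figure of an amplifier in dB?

NF (dB) = SNR_in(dB) − SNR_out(dB) when the source is at T₀
NF = 31.4 − 18.0 = 13.4 dB

13.4 dB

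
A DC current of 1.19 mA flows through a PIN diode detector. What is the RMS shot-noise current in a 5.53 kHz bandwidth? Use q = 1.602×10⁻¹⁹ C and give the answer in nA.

1.45 nA

I_n = √(2qI·B)
2qI·B = 2 × 1.602×10⁻¹⁹ × 1.19×10⁻³ × 5.53×10³ = 2.11×10⁻¹⁸ A²
I_n = √(2.11×10⁻¹⁸) = 1.45×10⁻⁹ A = 1.45 nA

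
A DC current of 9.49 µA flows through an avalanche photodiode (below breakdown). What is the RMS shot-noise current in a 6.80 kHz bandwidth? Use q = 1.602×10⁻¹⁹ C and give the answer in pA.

144 pA

I_n = √(2qI·B)
2qI·B = 2 × 1.602×10⁻¹⁹ × 9.49×10⁻⁶ × 6.80×10³ = 2.07×10⁻²⁰ A²
I_n = √(2.07×10⁻²⁰) = 1.44×10⁻¹⁰ A = 144 pA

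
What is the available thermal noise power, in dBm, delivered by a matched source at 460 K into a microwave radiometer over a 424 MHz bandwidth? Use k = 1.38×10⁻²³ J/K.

P_n = kTB = 1.38×10⁻²³ × 460 × 4.24×10⁸ = 2.69×10⁻¹² W
In dBm: 10 log₁₀(2.69×10⁻¹² / 10⁻³) = −85.7 dBm

−85.7 dBm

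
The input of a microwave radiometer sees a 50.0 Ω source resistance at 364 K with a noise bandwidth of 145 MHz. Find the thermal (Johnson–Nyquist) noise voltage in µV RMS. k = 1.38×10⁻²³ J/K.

V_n = √(4kTRB)
4kTRB = 4 × 1.38×10⁻²³ × 364 × 5.00×10¹ × 1.45×10⁸ = 1.46×10⁻¹⁰ V²
V_n = √(1.46×10⁻¹⁰) = 1.21×10⁻⁵ V = 12.1 µV

12.1 µV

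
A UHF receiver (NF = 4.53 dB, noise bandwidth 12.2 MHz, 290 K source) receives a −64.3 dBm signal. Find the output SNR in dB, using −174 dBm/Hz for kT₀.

34.3 dB

Noise floor: N = −174 + 10 log₁₀(B) + NF
10 log₁₀(1.22×10⁷) = 70.86 dB
N = −174 + 70.86 + 4.53 = −98.61 dBm
SNR = P_sig − N = −64.3 − (−98.61) = 34.31 dB → 34.3 dB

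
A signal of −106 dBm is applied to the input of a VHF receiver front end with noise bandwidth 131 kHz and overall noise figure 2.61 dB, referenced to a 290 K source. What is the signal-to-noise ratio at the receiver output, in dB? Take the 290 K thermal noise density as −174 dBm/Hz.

14.2 dB

Noise floor: N = −174 + 10 log₁₀(B) + NF
10 log₁₀(1.31×10⁵) = 51.17 dB
N = −174 + 51.17 + 2.61 = −120.22 dBm
SNR = P_sig − N = −106 − (−120.22) = 14.22 dB → 14.2 dB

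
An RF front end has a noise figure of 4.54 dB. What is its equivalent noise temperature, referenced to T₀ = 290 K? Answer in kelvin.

F = 10^(4.54/10) = 2.84446
T_e = (F − 1)·T₀ = (2.84446 − 1) × 290 = 535 K

535 K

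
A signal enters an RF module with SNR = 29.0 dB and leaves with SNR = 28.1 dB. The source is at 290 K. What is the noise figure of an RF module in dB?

0.9 dB

NF (dB) = SNR_in(dB) − SNR_out(dB) when the source is at T₀
NF = 29.0 − 28.1 = 0.9 dB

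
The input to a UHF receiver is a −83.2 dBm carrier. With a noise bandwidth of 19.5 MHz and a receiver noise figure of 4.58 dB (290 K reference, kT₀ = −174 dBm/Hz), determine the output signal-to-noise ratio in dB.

Noise floor: N = −174 + 10 log₁₀(B) + NF
10 log₁₀(1.95×10⁷) = 72.9 dB
N = −174 + 72.9 + 4.58 = −96.52 dBm
SNR = P_sig − N = −83.2 − (−96.52) = 13.32 dB → 13.3 dB

13.3 dB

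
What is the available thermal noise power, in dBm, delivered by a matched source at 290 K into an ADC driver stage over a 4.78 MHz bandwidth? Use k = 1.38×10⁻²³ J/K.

P_n = kTB = 1.38×10⁻²³ × 290 × 4.78×10⁶ = 1.91×10⁻¹⁴ W
In dBm: 10 log₁₀(1.91×10⁻¹⁴ / 10⁻³) = −107.2 dBm

−107.2 dBm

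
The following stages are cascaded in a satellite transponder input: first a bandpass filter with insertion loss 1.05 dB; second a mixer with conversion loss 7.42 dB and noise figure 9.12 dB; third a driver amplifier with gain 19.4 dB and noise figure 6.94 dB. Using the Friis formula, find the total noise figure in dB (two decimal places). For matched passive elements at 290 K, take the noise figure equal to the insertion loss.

Convert to linear (a loss of L dB is a gain of −L dB): F_i = 10^(NF_i/10), G_i = 10^(G_i,dB/10)
  Stage 1: F_1 = 10^(1.05/10) = 1.274, G_1 = 10^(−1.05/10) = 0.7852
  Stage 2: F_2 = 10^(9.12/10) = 8.166, G_2 = 10^(−7.42/10) = 0.1811
  Stage 3: F_3 = 10^(6.94/10) = 4.943, G_3 = 10^(19.4/10) = 87.10
Friis cascade:
  F = 1.274 + (8.166 − 1)/0.7852 + (4.943 − 1)/0.1422 = 38.12
NF = 10 log₁₀(38.12) = 15.81 dB

15.81 dB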